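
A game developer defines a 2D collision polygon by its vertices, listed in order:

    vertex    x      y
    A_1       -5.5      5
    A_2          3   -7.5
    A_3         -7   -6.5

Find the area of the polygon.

58.25

Apply Gauss's area formula: 2A = Σ (x_i·y_{i+1} − x_{i+1}·y_i), indices taken mod 3.
Cross-terms: 26.25, -72, -70.75  ⇒  Σ = -116.5
Area = |Σ|/2 = 58.25.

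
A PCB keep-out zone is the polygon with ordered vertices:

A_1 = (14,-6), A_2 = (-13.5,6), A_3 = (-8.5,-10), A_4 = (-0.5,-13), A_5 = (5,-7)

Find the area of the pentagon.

Apply the surveyor's formula: 2A = Σ (x_i·y_{i+1} − x_{i+1}·y_i), indices taken mod 5.
Σ = (3) + (186) + (105.5) + (68.5) + (68) = 431
Area = |Σ|/2 = 215.5.

215.5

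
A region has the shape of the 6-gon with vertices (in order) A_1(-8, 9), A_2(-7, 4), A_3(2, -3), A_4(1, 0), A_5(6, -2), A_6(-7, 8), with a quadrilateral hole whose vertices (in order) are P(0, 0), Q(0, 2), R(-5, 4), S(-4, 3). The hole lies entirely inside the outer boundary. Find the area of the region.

34.5

Outer boundary:
Apply the surveyor's formula: 2A = Σ (x_i·y_{i+1} − x_{i+1}·y_i), indices taken mod 6.
A_1→A_2: (-8)(4) − (-7)(9) = 31
A_2→A_3: (-7)(-3) − (2)(4) = 13
A_3→A_4: (2)(0) − (1)(-3) = 3
A_4→A_5: (1)(-2) − (6)(0) = -2
A_5→A_6: (6)(8) − (-7)(-2) = 34
A_6→A_1: (-7)(9) − (-8)(8) = 1
Σ = 80
Area = |Σ|/2 = 40.
Hole:
P→Q: (0)(2) − (0)(0) = 0
Q→R: (0)(4) − (-5)(2) = 10
R→S: (-5)(3) − (-4)(4) = 1
S→P: (-4)(0) − (0)(3) = 0
Σ = 11
Area = |Σ|/2 = 5.5.
Net area = 40 − 5.5 = 34.5.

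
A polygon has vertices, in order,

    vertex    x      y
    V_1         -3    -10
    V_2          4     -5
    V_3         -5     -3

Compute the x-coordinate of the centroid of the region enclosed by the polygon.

-4/3

Apply Gauss's area formula. First the cross-terms c_i = x_i·y_{i+1} − x_{i+1}·y_i:
  55, -37, 41  ⇒  2A = 59, A = 29.5.
Then Σ (x_i + x_{i+1})·c_i = -236, so x̄ = -236 / (6·29.5) = -4/3.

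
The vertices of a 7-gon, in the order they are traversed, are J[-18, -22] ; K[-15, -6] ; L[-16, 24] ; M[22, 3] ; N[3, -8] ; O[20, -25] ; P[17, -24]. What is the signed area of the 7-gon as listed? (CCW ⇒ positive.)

Cross-terms: -222, -456, -576, -185, 85, -55, -806  ⇒  Σ = -2215
Signed area = Σ/2 = -1107.5 (negative ⇒ clockwise traversal).

-1107.5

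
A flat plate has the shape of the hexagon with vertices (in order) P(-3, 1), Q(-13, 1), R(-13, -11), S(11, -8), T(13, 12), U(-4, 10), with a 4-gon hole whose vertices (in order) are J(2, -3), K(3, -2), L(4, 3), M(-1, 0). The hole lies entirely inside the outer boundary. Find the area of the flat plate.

401.5

Outer boundary:
Cross-terms: 10, 156, 225, 236, 178, 26  ⇒  Σ = 831
Area = |Σ|/2 = 415.5.
Hole:
J→K: (2)(-2) − (3)(-3) = 5
K→L: (3)(3) − (4)(-2) = 17
L→M: (4)(0) − (-1)(3) = 3
M→J: (-1)(-3) − (2)(0) = 3
Σ = 28
Area = |Σ|/2 = 14.
Net area = 415.5 − 14 = 401.5.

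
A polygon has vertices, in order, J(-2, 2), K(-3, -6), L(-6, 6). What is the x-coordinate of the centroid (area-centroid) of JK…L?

Apply the shoelace (surveyor's) formula. First the cross-terms c_i = x_i·y_{i+1} − x_{i+1}·y_i:
  18, -54, 0  ⇒  2A = -36, A = -18.
Then Σ (x_i + x_{i+1})·c_i = 396, so x̄ = 396 / (6·(-18)) = -11/3.

-11/3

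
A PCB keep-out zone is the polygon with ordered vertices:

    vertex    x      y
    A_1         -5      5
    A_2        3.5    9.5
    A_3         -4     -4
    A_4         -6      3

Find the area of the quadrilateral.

46

Σ = (-65) + (24) + (-36) + (-15) = -92
Area = |Σ|/2 = 46.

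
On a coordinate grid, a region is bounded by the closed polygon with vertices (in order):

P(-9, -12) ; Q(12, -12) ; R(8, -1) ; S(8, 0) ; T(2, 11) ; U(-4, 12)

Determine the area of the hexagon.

Apply the surveyor's formula: 2A = Σ (x_i·y_{i+1} − x_{i+1}·y_i), indices taken mod 6.
Σ = (252) + (84) + (8) + (88) + (68) + (156) = 656
Area = |Σ|/2 = 328.

328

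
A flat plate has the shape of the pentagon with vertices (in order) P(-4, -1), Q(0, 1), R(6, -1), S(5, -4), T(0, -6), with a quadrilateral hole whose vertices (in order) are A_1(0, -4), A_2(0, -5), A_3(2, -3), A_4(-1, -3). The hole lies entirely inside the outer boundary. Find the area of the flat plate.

39

Outer boundary:
P→Q: (-4)(1) − (0)(-1) = -4
Q→R: (0)(-1) − (6)(1) = -6
R→S: (6)(-4) − (5)(-1) = -19
S→T: (5)(-6) − (0)(-4) = -30
T→P: (0)(-1) − (-4)(-6) = -24
Σ = -83
Area = |Σ|/2 = 41.5.
Hole:
Apply Gauss's area formula: 2A = Σ (x_i·y_{i+1} − x_{i+1}·y_i), indices taken mod 4.
A_1→A_2: (0)(-5) − (0)(-4) = 0
A_2→A_3: (0)(-3) − (2)(-5) = 10
A_3→A_4: (2)(-3) − (-1)(-3) = -9
A_4→A_1: (-1)(-4) − (0)(-3) = 4
Σ = 5
Area = |Σ|/2 = 2.5.
Net area = 41.5 − 2.5 = 39.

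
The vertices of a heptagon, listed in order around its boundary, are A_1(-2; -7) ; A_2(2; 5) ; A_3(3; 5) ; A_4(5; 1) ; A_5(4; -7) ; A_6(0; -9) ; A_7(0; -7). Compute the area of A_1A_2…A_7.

A_1→A_2: (-2)(5) − (2)(-7) = 4
A_2→A_3: (2)(5) − (3)(5) = -5
A_3→A_4: (3)(1) − (5)(5) = -22
A_4→A_5: (5)(-7) − (4)(1) = -39
A_5→A_6: (4)(-9) − (0)(-7) = -36
A_6→A_7: (0)(-7) − (0)(-9) = 0
A_7→A_1: (0)(-7) − (-2)(-7) = -14
Σ = -112
Area = |Σ|/2 = 56.

56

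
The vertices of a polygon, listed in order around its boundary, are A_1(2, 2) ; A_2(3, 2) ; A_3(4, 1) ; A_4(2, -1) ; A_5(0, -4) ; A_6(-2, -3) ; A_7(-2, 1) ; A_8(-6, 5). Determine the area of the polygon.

31.5

Σ = (-2) + (-5) + (-6) + (-8) + (-8) + (-8) + (-4) + (-22) = -63
Area = |Σ|/2 = 31.5.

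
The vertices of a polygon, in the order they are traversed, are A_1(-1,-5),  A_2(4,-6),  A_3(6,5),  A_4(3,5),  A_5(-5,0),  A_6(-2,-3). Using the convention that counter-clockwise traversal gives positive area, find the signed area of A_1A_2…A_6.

Apply Gauss's area formula: 2A = Σ (x_i·y_{i+1} − x_{i+1}·y_i), indices taken mod 6.
A_1→A_2: (-1)(-6) − (4)(-5) = 26
A_2→A_3: (4)(5) − (6)(-6) = 56
A_3→A_4: (6)(5) − (3)(5) = 15
A_4→A_5: (3)(0) − (-5)(5) = 25
A_5→A_6: (-5)(-3) − (-2)(0) = 15
A_6→A_1: (-2)(-5) − (-1)(-3) = 7
Σ = 144
Signed area = Σ/2 = 72 (positive ⇒ counter-clockwise traversal).

72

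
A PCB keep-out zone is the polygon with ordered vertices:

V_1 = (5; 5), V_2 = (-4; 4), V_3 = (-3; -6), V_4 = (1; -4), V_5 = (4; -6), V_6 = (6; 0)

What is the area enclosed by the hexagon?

85

Σ = (40) + (36) + (18) + (10) + (36) + (30) = 170
Area = |Σ|/2 = 85.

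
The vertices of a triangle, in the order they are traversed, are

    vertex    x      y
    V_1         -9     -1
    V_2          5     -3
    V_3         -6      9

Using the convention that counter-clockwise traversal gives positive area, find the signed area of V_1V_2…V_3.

73

Σ = (32) + (27) + (87) = 146
Signed area = Σ/2 = 73 (positive ⇒ counter-clockwise traversal).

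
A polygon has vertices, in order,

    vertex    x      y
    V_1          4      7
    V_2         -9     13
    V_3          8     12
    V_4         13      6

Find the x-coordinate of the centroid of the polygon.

Apply the shoelace (surveyor's) formula. First the cross-terms c_i = x_i·y_{i+1} − x_{i+1}·y_i:
  115, -212, -108, 67  ⇒  2A = -138, A = -69.
Then Σ (x_i + x_{i+1})·c_i = -1492, so x̄ = -1492 / (6·(-69)) = 746/207.

746/207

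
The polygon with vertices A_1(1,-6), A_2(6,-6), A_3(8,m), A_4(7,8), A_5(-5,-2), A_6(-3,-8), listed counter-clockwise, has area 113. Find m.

Write out the shoelace sum; only the two edges meeting at A_3 involve m:
2·Area = [(6·m − 8·(-6)) + (8·8 − 7·m)] + 116
       = -1·m + 228 = 226
⇒ m = 2.

2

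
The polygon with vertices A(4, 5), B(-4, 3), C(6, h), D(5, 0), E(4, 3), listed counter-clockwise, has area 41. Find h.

Write out the shoelace sum; only the two edges meeting at C involve h:
2·Area = [((-4)·h − 6·3) + (6·0 − 5·h)] + 55
       = -9·h + 37 = 82
⇒ h = -5.

-5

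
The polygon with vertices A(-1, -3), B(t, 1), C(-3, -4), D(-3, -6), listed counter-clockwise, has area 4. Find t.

The doubled signed area Σ (x_i y_{i+1} − x_{i+1} y_i) is linear in t.
With t=0 it equals 11; the coefficient of t is -1 (from the two edges through B).
So -1·t + 11 = 2·4 = 8 ⇒ t = 3.

3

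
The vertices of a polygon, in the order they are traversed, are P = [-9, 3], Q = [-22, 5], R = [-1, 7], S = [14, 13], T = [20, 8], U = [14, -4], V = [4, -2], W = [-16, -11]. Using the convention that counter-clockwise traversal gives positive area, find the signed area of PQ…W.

-407

Σ = (21) + (-149) + (-111) + (-148) + (-192) + (-12) + (-76) + (-147) = -814
Signed area = Σ/2 = -407 (negative ⇒ clockwise traversal).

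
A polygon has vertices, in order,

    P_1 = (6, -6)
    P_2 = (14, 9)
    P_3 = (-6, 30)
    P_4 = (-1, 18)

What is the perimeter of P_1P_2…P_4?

84

|P_1P_2| = √((8)² + (15)²) = √289 = 17
|P_2P_3| = √((-20)² + (21)²) = √841 = 29
|P_3P_4| = √((5)² + (-12)²) = √169 = 13
|P_4P_1| = √((7)² + (-24)²) = √625 = 25
Perimeter = 17 + 29 + 13 + 25 = 84.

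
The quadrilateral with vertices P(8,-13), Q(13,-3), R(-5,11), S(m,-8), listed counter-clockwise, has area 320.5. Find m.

The doubled signed area Σ (x_i y_{i+1} − x_{i+1} y_i) is linear in m.
With m=0 it equals 377; the coefficient of m is -24 (from the two edges through S).
So -24·m + 377 = 2·320.5 = 641 ⇒ m = -11.

-11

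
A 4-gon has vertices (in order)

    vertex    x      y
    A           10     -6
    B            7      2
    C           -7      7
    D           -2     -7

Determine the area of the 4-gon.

135

Σ = (62) + (63) + (63) + (82) = 270
Area = |Σ|/2 = 135.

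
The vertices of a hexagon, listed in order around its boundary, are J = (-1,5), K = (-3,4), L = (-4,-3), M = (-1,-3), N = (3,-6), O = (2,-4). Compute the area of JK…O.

Apply the shoelace formula: 2A = Σ (x_i·y_{i+1} − x_{i+1}·y_i), indices taken mod 6.
Σ = (11) + (25) + (9) + (15) + (0) + (6) = 66
Area = |Σ|/2 = 33.

33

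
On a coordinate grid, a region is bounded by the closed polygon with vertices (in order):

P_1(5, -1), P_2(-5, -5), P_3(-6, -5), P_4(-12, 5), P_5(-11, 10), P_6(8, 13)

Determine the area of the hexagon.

243

Apply the shoelace (surveyor's) formula: 2A = Σ (x_i·y_{i+1} − x_{i+1}·y_i), indices taken mod 6.
Σ = (-30) + (-5) + (-90) + (-65) + (-223) + (-73) = -486
Area = |Σ|/2 = 243.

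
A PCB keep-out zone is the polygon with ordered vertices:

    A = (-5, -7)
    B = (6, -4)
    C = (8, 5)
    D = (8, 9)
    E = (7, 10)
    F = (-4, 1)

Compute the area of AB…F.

126.5

Apply the surveyor's formula: 2A = Σ (x_i·y_{i+1} − x_{i+1}·y_i), indices taken mod 6.
Σ = (62) + (62) + (32) + (17) + (47) + (33) = 253
Area = |Σ|/2 = 126.5.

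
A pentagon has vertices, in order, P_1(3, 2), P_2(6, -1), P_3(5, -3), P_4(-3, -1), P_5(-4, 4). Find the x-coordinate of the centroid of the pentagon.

29/39

Apply the surveyor's formula. First the cross-terms c_i = x_i·y_{i+1} − x_{i+1}·y_i:
  -15, -13, -14, -16, -20  ⇒  2A = -78, A = -39.
Then Σ (x_i + x_{i+1})·c_i = -174, so x̄ = -174 / (6·(-39)) = 29/39.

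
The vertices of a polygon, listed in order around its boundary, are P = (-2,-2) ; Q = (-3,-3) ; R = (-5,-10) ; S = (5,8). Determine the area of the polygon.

15.5

P→Q: (-2)(-3) − (-3)(-2) = 0
Q→R: (-3)(-10) − (-5)(-3) = 15
R→S: (-5)(8) − (5)(-10) = 10
S→P: (5)(-2) − (-2)(8) = 6
Σ = 31
Area = |Σ|/2 = 15.5.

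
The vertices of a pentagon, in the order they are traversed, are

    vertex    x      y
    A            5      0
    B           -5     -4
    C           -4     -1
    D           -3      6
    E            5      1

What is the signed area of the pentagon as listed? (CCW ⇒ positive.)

Σ = (-20) + (-11) + (-27) + (-33) + (-5) = -96
Signed area = Σ/2 = -48 (negative ⇒ clockwise traversal).

-48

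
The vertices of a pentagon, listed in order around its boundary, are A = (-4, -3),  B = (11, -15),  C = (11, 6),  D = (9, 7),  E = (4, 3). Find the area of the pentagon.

173

Σ = (93) + (231) + (23) + (-1) + (0) = 346
Area = |Σ|/2 = 173.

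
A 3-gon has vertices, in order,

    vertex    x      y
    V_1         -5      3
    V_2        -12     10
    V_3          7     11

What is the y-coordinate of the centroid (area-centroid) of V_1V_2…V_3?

8

Apply the shoelace formula. First the cross-terms c_i = x_i·y_{i+1} − x_{i+1}·y_i:
  -14, -202, 76  ⇒  2A = -140, A = -70.
Then Σ (y_i + y_{i+1})·c_i = -3360, so ȳ = -3360 / (6·(-70)) = 8.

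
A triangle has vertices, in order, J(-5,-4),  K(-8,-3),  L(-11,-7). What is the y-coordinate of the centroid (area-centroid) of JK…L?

Apply Gauss's area formula. First the cross-terms c_i = x_i·y_{i+1} − x_{i+1}·y_i:
  -17, 23, 9  ⇒  2A = 15, A = 7.5.
Then Σ (y_i + y_{i+1})·c_i = -210, so ȳ = -210 / (6·7.5) = -14/3.

-14/3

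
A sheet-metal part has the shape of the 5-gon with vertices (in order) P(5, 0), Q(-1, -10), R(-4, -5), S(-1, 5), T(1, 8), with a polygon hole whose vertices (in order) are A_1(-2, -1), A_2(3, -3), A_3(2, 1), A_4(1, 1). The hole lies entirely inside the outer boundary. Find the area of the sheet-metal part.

71.5

Outer boundary:
P→Q: (5)(-10) − (-1)(0) = -50
Q→R: (-1)(-5) − (-4)(-10) = -35
R→S: (-4)(5) − (-1)(-5) = -25
S→T: (-1)(8) − (1)(5) = -13
T→P: (1)(0) − (5)(8) = -40
Σ = -163
Area = |Σ|/2 = 81.5.
Hole:
Σ = (9) + (9) + (1) + (1) = 20
Area = |Σ|/2 = 10.
Net area = 81.5 − 10 = 71.5.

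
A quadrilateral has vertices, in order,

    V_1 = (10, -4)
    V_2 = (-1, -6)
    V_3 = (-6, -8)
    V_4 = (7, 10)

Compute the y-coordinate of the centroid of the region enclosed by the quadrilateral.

-8/21

Apply the surveyor's formula. First the cross-terms c_i = x_i·y_{i+1} − x_{i+1}·y_i:
  -64, -28, -4, -128  ⇒  2A = -224, A = -112.
Then Σ (y_i + y_{i+1})·c_i = 256, so ȳ = 256 / (6·(-112)) = -8/21.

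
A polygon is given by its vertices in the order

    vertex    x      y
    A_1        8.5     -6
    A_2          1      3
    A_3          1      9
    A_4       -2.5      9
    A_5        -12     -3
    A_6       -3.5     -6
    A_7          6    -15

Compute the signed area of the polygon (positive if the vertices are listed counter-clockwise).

213

Apply the shoelace formula: 2A = Σ (x_i·y_{i+1} − x_{i+1}·y_i), indices taken mod 7.
Σ = (31.5) + (6) + (31.5) + (115.5) + (61.5) + (88.5) + (91.5) = 426
Signed area = Σ/2 = 213 (positive ⇒ counter-clockwise traversal).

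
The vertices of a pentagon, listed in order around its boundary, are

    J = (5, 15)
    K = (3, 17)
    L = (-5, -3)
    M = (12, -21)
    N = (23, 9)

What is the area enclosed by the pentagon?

574

Apply the shoelace formula: 2A = Σ (x_i·y_{i+1} − x_{i+1}·y_i), indices taken mod 5.
Σ = (40) + (76) + (141) + (591) + (300) = 1148
Area = |Σ|/2 = 574.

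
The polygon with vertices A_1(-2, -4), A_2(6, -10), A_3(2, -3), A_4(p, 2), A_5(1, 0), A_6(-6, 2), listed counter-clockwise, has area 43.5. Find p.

Write out the shoelace sum; only the two edges meeting at A_4 involve p:
2·Area = [(2·2 − p·(-3)) + (p·0 − 1·2)] + 76
       = 3·p + 78 = 87
⇒ p = 3.

3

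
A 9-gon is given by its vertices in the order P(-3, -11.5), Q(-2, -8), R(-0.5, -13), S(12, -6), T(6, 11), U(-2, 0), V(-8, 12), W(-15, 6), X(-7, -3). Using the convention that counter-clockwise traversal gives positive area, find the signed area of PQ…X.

Apply the surveyor's formula: 2A = Σ (x_i·y_{i+1} − x_{i+1}·y_i), indices taken mod 9.
P→Q: (-3)(-8) − (-2)(-11.5) = 1
Q→R: (-2)(-13) − (-0.5)(-8) = 22
R→S: (-0.5)(-6) − (12)(-13) = 159
S→T: (12)(11) − (6)(-6) = 168
T→U: (6)(0) − (-2)(11) = 22
U→V: (-2)(12) − (-8)(0) = -24
V→W: (-8)(6) − (-15)(12) = 132
W→X: (-15)(-3) − (-7)(6) = 87
X→P: (-7)(-11.5) − (-3)(-3) = 71.5
Σ = 638.5
Signed area = Σ/2 = 319.25 (positive ⇒ counter-clockwise traversal).

319.25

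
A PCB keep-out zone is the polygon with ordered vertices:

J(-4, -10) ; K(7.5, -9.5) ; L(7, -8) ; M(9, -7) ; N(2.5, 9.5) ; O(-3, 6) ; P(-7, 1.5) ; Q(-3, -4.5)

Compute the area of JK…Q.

Apply Gauss's area formula: 2A = Σ (x_i·y_{i+1} − x_{i+1}·y_i), indices taken mod 8.
Σ = (113) + (6.5) + (23) + (103) + (43.5) + (37.5) + (36) + (12) = 374.5
Area = |Σ|/2 = 187.25.

187.25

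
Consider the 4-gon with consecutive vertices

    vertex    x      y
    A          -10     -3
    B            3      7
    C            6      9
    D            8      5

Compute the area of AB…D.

46

A→B: (-10)(7) − (3)(-3) = -61
B→C: (3)(9) − (6)(7) = -15
C→D: (6)(5) − (8)(9) = -42
D→A: (8)(-3) − (-10)(5) = 26
Σ = -92
Area = |Σ|/2 = 46.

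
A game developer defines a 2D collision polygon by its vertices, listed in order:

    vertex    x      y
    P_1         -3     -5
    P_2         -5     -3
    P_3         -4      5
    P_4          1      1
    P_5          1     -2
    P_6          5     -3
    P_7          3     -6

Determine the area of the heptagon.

Apply the surveyor's formula: 2A = Σ (x_i·y_{i+1} − x_{i+1}·y_i), indices taken mod 7.
P_1→P_2: (-3)(-3) − (-5)(-5) = -16
P_2→P_3: (-5)(5) − (-4)(-3) = -37
P_3→P_4: (-4)(1) − (1)(5) = -9
P_4→P_5: (1)(-2) − (1)(1) = -3
P_5→P_6: (1)(-3) − (5)(-2) = 7
P_6→P_7: (5)(-6) − (3)(-3) = -21
P_7→P_1: (3)(-5) − (-3)(-6) = -33
Σ = -112
Area = |Σ|/2 = 56.

56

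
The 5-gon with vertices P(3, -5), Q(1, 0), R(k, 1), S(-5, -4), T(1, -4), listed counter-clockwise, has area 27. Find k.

-3

Write out the shoelace sum; only the two edges meeting at R involve k:
2·Area = [(1·1 − k·0) + (k·(-4) − (-5)·1)] + 36
       = -4·k + 42 = 54
⇒ k = -3.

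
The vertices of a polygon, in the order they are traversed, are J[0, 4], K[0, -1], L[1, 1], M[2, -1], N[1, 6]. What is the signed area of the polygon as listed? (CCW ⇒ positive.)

7.5

Apply Gauss's area formula: 2A = Σ (x_i·y_{i+1} − x_{i+1}·y_i), indices taken mod 5.
Cross-terms: 0, 1, -3, 13, 4  ⇒  Σ = 15
Signed area = Σ/2 = 7.5 (positive ⇒ counter-clockwise traversal).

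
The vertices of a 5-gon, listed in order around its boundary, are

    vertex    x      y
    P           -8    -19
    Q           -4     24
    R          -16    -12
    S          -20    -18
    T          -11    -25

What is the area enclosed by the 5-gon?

Apply the shoelace (surveyor's) formula: 2A = Σ (x_i·y_{i+1} − x_{i+1}·y_i), indices taken mod 5.
Σ = (-268) + (432) + (48) + (302) + (9) = 523
Area = |Σ|/2 = 261.5.

261.5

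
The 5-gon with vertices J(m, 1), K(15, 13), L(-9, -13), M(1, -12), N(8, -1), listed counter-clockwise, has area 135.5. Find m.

The doubled signed area Σ (x_i y_{i+1} − x_{i+1} y_i) is linear in m.
With m=0 it equals 131; the coefficient of m is 14 (from the two edges through J).
So 14·m + 131 = 2·135.5 = 271 ⇒ m = 10.

10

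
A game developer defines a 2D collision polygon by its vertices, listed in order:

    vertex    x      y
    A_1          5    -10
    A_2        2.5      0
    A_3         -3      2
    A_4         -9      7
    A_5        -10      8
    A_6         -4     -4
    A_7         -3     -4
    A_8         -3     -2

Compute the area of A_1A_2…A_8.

Apply the surveyor's formula: 2A = Σ (x_i·y_{i+1} − x_{i+1}·y_i), indices taken mod 8.
Σ = (25) + (5) + (-3) + (-2) + (72) + (4) + (-6) + (40) = 135
Area = |Σ|/2 = 67.5.

67.5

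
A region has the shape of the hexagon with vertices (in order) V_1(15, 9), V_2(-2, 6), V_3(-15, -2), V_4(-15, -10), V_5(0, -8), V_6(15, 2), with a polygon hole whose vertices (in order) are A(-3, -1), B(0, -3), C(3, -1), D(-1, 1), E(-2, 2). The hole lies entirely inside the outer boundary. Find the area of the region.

319.5

Outer boundary:
Apply Gauss's area formula: 2A = Σ (x_i·y_{i+1} − x_{i+1}·y_i), indices taken mod 6.
V_1→V_2: (15)(6) − (-2)(9) = 108
V_2→V_3: (-2)(-2) − (-15)(6) = 94
V_3→V_4: (-15)(-10) − (-15)(-2) = 120
V_4→V_5: (-15)(-8) − (0)(-10) = 120
V_5→V_6: (0)(2) − (15)(-8) = 120
V_6→V_1: (15)(9) − (15)(2) = 105
Σ = 667
Area = |Σ|/2 = 333.5.
Hole:
Apply the shoelace formula: 2A = Σ (x_i·y_{i+1} − x_{i+1}·y_i), indices taken mod 5.
A→B: (-3)(-3) − (0)(-1) = 9
B→C: (0)(-1) − (3)(-3) = 9
C→D: (3)(1) − (-1)(-1) = 2
D→E: (-1)(2) − (-2)(1) = 0
E→A: (-2)(-1) − (-3)(2) = 8
Σ = 28
Area = |Σ|/2 = 14.
Net area = 333.5 − 14 = 319.5.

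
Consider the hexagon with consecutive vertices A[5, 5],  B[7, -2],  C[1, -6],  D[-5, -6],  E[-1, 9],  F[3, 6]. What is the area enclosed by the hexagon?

110

Apply the shoelace (surveyor's) formula: 2A = Σ (x_i·y_{i+1} − x_{i+1}·y_i), indices taken mod 6.
Σ = (-45) + (-40) + (-36) + (-51) + (-33) + (-15) = -220
Area = |Σ|/2 = 110.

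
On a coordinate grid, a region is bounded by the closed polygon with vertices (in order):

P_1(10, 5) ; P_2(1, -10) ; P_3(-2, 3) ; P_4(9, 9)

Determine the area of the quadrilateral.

106

Apply the shoelace formula: 2A = Σ (x_i·y_{i+1} − x_{i+1}·y_i), indices taken mod 4.
P_1→P_2: (10)(-10) − (1)(5) = -105
P_2→P_3: (1)(3) − (-2)(-10) = -17
P_3→P_4: (-2)(9) − (9)(3) = -45
P_4→P_1: (9)(5) − (10)(9) = -45
Σ = -212
Area = |Σ|/2 = 106.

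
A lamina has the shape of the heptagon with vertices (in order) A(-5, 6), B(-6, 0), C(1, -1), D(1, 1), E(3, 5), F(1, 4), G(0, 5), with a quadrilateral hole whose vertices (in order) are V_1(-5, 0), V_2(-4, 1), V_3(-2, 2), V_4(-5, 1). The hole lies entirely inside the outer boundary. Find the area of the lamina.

Outer boundary:
Apply the shoelace formula: 2A = Σ (x_i·y_{i+1} − x_{i+1}·y_i), indices taken mod 7.
Σ = (36) + (6) + (2) + (2) + (7) + (5) + (25) = 83
Area = |Σ|/2 = 41.5.
Hole:
Σ = (-5) + (-6) + (8) + (5) = 2
Area = |Σ|/2 = 1.
Net area = 41.5 − 1 = 40.5.

40.5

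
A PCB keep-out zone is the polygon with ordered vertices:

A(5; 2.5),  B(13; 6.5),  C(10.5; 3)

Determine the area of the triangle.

Apply the shoelace formula: 2A = Σ (x_i·y_{i+1} − x_{i+1}·y_i), indices taken mod 3.
Cross-terms: 0, -29.25, 11.25  ⇒  Σ = -18
Area = |Σ|/2 = 9.

9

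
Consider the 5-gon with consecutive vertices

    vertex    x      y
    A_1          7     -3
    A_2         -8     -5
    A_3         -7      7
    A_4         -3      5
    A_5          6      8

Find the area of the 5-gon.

Apply Gauss's area formula: 2A = Σ (x_i·y_{i+1} − x_{i+1}·y_i), indices taken mod 5.
Σ = (-59) + (-91) + (-14) + (-54) + (-74) = -292
Area = |Σ|/2 = 146.

146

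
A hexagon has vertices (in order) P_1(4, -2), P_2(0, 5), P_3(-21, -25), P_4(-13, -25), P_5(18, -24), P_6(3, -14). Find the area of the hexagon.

478.5

Apply Gauss's area formula: 2A = Σ (x_i·y_{i+1} − x_{i+1}·y_i), indices taken mod 6.
Cross-terms: 20, 105, 200, 762, -180, 50  ⇒  Σ = 957
Area = |Σ|/2 = 478.5.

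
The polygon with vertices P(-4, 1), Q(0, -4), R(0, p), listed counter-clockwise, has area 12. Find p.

The doubled signed area Σ (x_i y_{i+1} − x_{i+1} y_i) is linear in p.
With p=0 it equals 16; the coefficient of p is 4 (from the two edges through R).
So 4·p + 16 = 2·12 = 24 ⇒ p = 2.

2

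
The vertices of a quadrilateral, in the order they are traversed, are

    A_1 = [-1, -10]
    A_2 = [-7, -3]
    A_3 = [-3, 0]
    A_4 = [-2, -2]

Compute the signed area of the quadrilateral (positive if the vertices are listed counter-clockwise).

Apply Gauss's area formula: 2A = Σ (x_i·y_{i+1} − x_{i+1}·y_i), indices taken mod 4.
A_1→A_2: (-1)(-3) − (-7)(-10) = -67
A_2→A_3: (-7)(0) − (-3)(-3) = -9
A_3→A_4: (-3)(-2) − (-2)(0) = 6
A_4→A_1: (-2)(-10) − (-1)(-2) = 18
Σ = -52
Signed area = Σ/2 = -26 (negative ⇒ clockwise traversal).

-26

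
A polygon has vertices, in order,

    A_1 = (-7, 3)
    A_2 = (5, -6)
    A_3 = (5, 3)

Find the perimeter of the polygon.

|A_1A_2| = √((12)² + (-9)²) = √225 = 15
|A_2A_3| = √((0)² + (9)²) = √81 = 9
|A_3A_1| = √((-12)² + (0)²) = √144 = 12
Perimeter = 15 + 9 + 12 = 36.

36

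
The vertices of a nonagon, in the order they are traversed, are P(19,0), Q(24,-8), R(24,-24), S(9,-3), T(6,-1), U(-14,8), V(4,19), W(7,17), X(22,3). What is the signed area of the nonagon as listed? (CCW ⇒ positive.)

-561

Σ = (-152) + (-384) + (144) + (9) + (34) + (-298) + (-65) + (-353) + (-57) = -1122
Signed area = Σ/2 = -561 (negative ⇒ clockwise traversal).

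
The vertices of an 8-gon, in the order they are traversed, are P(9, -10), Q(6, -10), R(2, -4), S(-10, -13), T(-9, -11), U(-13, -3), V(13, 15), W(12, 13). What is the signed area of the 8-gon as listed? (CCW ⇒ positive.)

-313.5

Apply the shoelace (surveyor's) formula: 2A = Σ (x_i·y_{i+1} − x_{i+1}·y_i), indices taken mod 8.
Σ = (-30) + (-4) + (-66) + (-7) + (-116) + (-156) + (-11) + (-237) = -627
Signed area = Σ/2 = -313.5 (negative ⇒ clockwise traversal).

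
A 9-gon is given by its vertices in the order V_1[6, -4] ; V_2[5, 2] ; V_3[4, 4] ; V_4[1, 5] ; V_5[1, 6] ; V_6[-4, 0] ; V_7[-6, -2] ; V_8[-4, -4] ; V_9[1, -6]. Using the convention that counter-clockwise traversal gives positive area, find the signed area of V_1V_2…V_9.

84.5

Apply the surveyor's formula: 2A = Σ (x_i·y_{i+1} − x_{i+1}·y_i), indices taken mod 9.
Σ = (32) + (12) + (16) + (1) + (24) + (8) + (16) + (28) + (32) = 169
Signed area = Σ/2 = 84.5 (positive ⇒ counter-clockwise traversal).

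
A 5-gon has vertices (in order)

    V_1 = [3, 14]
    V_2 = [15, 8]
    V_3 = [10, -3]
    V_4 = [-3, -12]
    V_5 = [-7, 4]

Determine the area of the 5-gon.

323

Apply the shoelace (surveyor's) formula: 2A = Σ (x_i·y_{i+1} − x_{i+1}·y_i), indices taken mod 5.
Σ = (-186) + (-125) + (-129) + (-96) + (-110) = -646
Area = |Σ|/2 = 323.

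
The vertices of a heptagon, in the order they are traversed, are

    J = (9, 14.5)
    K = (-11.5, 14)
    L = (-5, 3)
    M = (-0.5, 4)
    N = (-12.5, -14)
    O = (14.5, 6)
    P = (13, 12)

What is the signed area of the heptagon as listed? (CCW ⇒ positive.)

335.625

Cross-terms: 292.75, 35.5, -18.5, 57, 128, 96, 80.5  ⇒  Σ = 671.25
Signed area = Σ/2 = 335.625 (positive ⇒ counter-clockwise traversal).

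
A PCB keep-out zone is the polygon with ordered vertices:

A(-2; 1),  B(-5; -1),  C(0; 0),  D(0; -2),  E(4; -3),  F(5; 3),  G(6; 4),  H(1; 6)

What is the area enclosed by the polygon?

A→B: (-2)(-1) − (-5)(1) = 7
B→C: (-5)(0) − (0)(-1) = 0
C→D: (0)(-2) − (0)(0) = 0
D→E: (0)(-3) − (4)(-2) = 8
E→F: (4)(3) − (5)(-3) = 27
F→G: (5)(4) − (6)(3) = 2
G→H: (6)(6) − (1)(4) = 32
H→A: (1)(1) − (-2)(6) = 13
Σ = 89
Area = |Σ|/2 = 44.5.

44.5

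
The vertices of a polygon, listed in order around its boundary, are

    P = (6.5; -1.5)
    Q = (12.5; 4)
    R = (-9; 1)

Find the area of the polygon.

Apply Gauss's area formula: 2A = Σ (x_i·y_{i+1} − x_{i+1}·y_i), indices taken mod 3.
P→Q: (6.5)(4) − (12.5)(-1.5) = 44.75
Q→R: (12.5)(1) − (-9)(4) = 48.5
R→P: (-9)(-1.5) − (6.5)(1) = 7
Σ = 100.25
Area = |Σ|/2 = 50.125.

50.125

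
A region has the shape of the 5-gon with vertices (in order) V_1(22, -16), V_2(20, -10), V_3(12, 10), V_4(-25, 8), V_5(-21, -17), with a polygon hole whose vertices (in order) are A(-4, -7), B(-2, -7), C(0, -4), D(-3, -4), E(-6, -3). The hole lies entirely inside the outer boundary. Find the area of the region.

1022

Outer boundary:
Σ = (100) + (320) + (346) + (593) + (710) = 2069
Area = |Σ|/2 = 1034.5.
Hole:
Σ = (14) + (8) + (-12) + (-15) + (30) = 25
Area = |Σ|/2 = 12.5.
Net area = 1034.5 − 12.5 = 1022.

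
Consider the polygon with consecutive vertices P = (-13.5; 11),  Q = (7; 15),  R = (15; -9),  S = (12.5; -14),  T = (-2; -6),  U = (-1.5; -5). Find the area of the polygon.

P→Q: (-13.5)(15) − (7)(11) = -279.5
Q→R: (7)(-9) − (15)(15) = -288
R→S: (15)(-14) − (12.5)(-9) = -97.5
S→T: (12.5)(-6) − (-2)(-14) = -103
T→U: (-2)(-5) − (-1.5)(-6) = 1
U→P: (-1.5)(11) − (-13.5)(-5) = -84
Σ = -851
Area = |Σ|/2 = 425.5.

425.5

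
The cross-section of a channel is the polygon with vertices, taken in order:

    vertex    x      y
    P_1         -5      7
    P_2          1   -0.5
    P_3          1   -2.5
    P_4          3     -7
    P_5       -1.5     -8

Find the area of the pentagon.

Σ = (-4.5) + (-2) + (0.5) + (-34.5) + (-50.5) = -91
Area = |Σ|/2 = 45.5.

45.5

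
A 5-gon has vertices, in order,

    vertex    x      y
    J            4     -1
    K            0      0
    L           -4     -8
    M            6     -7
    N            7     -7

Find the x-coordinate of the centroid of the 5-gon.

Apply the shoelace (surveyor's) formula. First the cross-terms c_i = x_i·y_{i+1} − x_{i+1}·y_i:
  0, 0, 76, 7, 21  ⇒  2A = 104, A = 52.
Then Σ (x_i + x_{i+1})·c_i = 474, so x̄ = 474 / (6·52) = 79/52.

79/52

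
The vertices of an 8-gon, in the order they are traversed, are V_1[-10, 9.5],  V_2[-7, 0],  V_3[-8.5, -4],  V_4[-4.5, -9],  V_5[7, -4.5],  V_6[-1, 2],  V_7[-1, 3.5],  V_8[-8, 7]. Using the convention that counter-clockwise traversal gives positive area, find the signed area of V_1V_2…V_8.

129.625

Σ = (66.5) + (28) + (58.5) + (83.25) + (9.5) + (-1.5) + (21) + (-6) = 259.25
Signed area = Σ/2 = 129.625 (positive ⇒ counter-clockwise traversal).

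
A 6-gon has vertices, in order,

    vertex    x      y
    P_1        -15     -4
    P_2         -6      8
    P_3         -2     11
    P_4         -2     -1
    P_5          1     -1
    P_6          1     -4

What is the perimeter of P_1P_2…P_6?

|P_1P_2| = √((9)² + (12)²) = √225 = 15
|P_2P_3| = √((4)² + (3)²) = √25 = 5
|P_3P_4| = √((0)² + (-12)²) = √144 = 12
|P_4P_5| = √((3)² + (0)²) = √9 = 3
|P_5P_6| = √((0)² + (-3)²) = √9 = 3
|P_6P_1| = √((-16)² + (0)²) = √256 = 16
Perimeter = 15 + 5 + 12 + 3 + 3 + 16 = 54.

54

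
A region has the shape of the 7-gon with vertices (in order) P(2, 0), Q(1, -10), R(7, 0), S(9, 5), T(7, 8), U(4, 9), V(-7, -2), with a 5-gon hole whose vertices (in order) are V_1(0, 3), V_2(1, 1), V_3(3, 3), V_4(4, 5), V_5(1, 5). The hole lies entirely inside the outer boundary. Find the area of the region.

Outer boundary:
Cross-terms: -20, 70, 35, 37, 31, 55, 4  ⇒  Σ = 212
Area = |Σ|/2 = 106.
Hole:
Apply Gauss's area formula: 2A = Σ (x_i·y_{i+1} − x_{i+1}·y_i), indices taken mod 5.
Cross-terms: -3, 0, 3, 15, 3  ⇒  Σ = 18
Area = |Σ|/2 = 9.
Net area = 106 − 9 = 97.

97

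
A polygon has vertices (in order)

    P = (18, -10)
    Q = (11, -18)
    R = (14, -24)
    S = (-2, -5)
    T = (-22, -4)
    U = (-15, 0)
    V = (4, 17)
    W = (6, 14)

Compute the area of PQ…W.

559.5

Apply the shoelace formula: 2A = Σ (x_i·y_{i+1} − x_{i+1}·y_i), indices taken mod 8.
Σ = (-214) + (-12) + (-118) + (-102) + (-60) + (-255) + (-46) + (-312) = -1119
Area = |Σ|/2 = 559.5.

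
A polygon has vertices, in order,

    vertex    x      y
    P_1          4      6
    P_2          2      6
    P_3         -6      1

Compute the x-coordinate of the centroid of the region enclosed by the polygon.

0

Apply the shoelace (surveyor's) formula. First the cross-terms c_i = x_i·y_{i+1} − x_{i+1}·y_i:
  12, 38, -40  ⇒  2A = 10, A = 5.
Then Σ (x_i + x_{i+1})·c_i = 0, so x̄ = 0 / (6·5) = 0.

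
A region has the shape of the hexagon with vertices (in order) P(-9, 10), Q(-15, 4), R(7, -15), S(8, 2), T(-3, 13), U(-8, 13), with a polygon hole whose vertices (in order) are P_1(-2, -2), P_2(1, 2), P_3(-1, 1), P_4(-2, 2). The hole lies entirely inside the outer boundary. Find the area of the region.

Outer boundary:
Apply Gauss's area formula: 2A = Σ (x_i·y_{i+1} − x_{i+1}·y_i), indices taken mod 6.
P→Q: (-9)(4) − (-15)(10) = 114
Q→R: (-15)(-15) − (7)(4) = 197
R→S: (7)(2) − (8)(-15) = 134
S→T: (8)(13) − (-3)(2) = 110
T→U: (-3)(13) − (-8)(13) = 65
U→P: (-8)(10) − (-9)(13) = 37
Σ = 657
Area = |Σ|/2 = 328.5.
Hole:
Apply the surveyor's formula: 2A = Σ (x_i·y_{i+1} − x_{i+1}·y_i), indices taken mod 4.
P_1→P_2: (-2)(2) − (1)(-2) = -2
P_2→P_3: (1)(1) − (-1)(2) = 3
P_3→P_4: (-1)(2) − (-2)(1) = 0
P_4→P_1: (-2)(-2) − (-2)(2) = 8
Σ = 9
Area = |Σ|/2 = 4.5.
Net area = 328.5 − 4.5 = 324.

324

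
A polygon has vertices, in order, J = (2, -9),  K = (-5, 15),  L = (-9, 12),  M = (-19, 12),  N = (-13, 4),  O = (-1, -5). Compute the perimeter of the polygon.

70

|JK| = √((-7)² + (24)²) = √625 = 25
|KL| = √((-4)² + (-3)²) = √25 = 5
|LM| = √((-10)² + (0)²) = √100 = 10
|MN| = √((6)² + (-8)²) = √100 = 10
|NO| = √((12)² + (-9)²) = √225 = 15
|OJ| = √((3)² + (-4)²) = √25 = 5
Perimeter = 25 + 5 + 10 + 10 + 15 + 5 = 70.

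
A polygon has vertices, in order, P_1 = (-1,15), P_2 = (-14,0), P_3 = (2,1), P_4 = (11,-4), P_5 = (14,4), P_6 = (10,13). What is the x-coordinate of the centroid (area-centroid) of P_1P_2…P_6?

691/291

Apply the shoelace (surveyor's) formula. First the cross-terms c_i = x_i·y_{i+1} − x_{i+1}·y_i:
  210, -14, -19, 100, 142, 163  ⇒  2A = 582, A = 291.
Then Σ (x_i + x_{i+1})·c_i = 4146, so x̄ = 4146 / (6·291) = 691/291.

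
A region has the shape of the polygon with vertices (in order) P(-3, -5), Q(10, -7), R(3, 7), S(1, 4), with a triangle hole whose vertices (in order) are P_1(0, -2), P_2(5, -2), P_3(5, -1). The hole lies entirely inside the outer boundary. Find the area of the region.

84.5

Outer boundary:
Σ = (71) + (91) + (5) + (7) = 174
Area = |Σ|/2 = 87.
Hole:
Apply the shoelace formula: 2A = Σ (x_i·y_{i+1} − x_{i+1}·y_i), indices taken mod 3.
Σ = (10) + (5) + (-10) = 5
Area = |Σ|/2 = 2.5.
Net area = 87 − 2.5 = 84.5.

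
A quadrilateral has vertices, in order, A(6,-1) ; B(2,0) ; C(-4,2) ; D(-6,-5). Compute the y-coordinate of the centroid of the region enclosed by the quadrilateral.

Apply the shoelace (surveyor's) formula. First the cross-terms c_i = x_i·y_{i+1} − x_{i+1}·y_i:
  2, 4, 32, 36  ⇒  2A = 74, A = 37.
Then Σ (y_i + y_{i+1})·c_i = -306, so ȳ = -306 / (6·37) = -51/37.

-51/37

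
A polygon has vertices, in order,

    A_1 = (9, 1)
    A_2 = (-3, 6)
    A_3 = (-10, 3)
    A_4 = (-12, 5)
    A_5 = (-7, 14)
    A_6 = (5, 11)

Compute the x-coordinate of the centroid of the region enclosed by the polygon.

Apply the shoelace formula. First the cross-terms c_i = x_i·y_{i+1} − x_{i+1}·y_i:
  57, 51, -14, -133, -147, -94  ⇒  2A = -280, A = -140.
Then Σ (x_i + x_{i+1})·c_i = 1492, so x̄ = 1492 / (6·(-140)) = -373/210.

-373/210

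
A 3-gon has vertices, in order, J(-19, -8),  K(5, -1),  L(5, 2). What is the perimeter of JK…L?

|JK| = √((24)² + (7)²) = √625 = 25
|KL| = √((0)² + (3)²) = √9 = 3
|LJ| = √((-24)² + (-10)²) = √676 = 26
Perimeter = 25 + 3 + 26 = 54.

54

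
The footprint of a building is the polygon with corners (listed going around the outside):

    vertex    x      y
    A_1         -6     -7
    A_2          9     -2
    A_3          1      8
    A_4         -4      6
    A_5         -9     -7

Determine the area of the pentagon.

Σ = (75) + (74) + (38) + (82) + (21) = 290
Area = |Σ|/2 = 145.

145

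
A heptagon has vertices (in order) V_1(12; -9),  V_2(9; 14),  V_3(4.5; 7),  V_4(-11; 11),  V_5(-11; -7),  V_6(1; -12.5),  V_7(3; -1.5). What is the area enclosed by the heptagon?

372.5

Apply the shoelace formula: 2A = Σ (x_i·y_{i+1} − x_{i+1}·y_i), indices taken mod 7.
Cross-terms: 249, 0, 126.5, 198, 144.5, 36, -9  ⇒  Σ = 745
Area = |Σ|/2 = 372.5.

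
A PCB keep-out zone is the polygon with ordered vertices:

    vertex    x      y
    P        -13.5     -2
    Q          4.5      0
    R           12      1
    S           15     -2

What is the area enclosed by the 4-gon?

41.25

Apply the surveyor's formula: 2A = Σ (x_i·y_{i+1} − x_{i+1}·y_i), indices taken mod 4.
P→Q: (-13.5)(0) − (4.5)(-2) = 9
Q→R: (4.5)(1) − (12)(0) = 4.5
R→S: (12)(-2) − (15)(1) = -39
S→P: (15)(-2) − (-13.5)(-2) = -57
Σ = -82.5
Area = |Σ|/2 = 41.25.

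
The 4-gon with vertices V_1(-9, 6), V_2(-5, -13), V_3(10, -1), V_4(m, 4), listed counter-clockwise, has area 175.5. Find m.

Write out the shoelace sum; only the two edges meeting at V_4 involve m:
2·Area = [(10·4 − m·(-1)) + (m·6 − (-9)·4)] + 282
       = 7·m + 358 = 351
⇒ m = -1.

-1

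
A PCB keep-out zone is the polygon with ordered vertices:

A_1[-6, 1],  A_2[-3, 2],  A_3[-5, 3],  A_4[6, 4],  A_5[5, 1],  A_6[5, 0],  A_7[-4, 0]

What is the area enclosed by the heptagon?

Σ = (-9) + (1) + (-38) + (-14) + (-5) + (0) + (-4) = -69
Area = |Σ|/2 = 34.5.

34.5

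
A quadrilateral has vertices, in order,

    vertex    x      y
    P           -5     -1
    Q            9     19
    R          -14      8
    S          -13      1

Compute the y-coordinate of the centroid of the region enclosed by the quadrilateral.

233/30

Apply the shoelace formula. First the cross-terms c_i = x_i·y_{i+1} − x_{i+1}·y_i:
  -86, 338, 90, 18  ⇒  2A = 360, A = 180.
Then Σ (y_i + y_{i+1})·c_i = 8388, so ȳ = 8388 / (6·180) = 233/30.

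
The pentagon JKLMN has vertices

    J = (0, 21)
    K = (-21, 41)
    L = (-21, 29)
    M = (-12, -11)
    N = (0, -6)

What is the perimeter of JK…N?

122

|JK| = √((-21)² + (20)²) = √841 = 29
|KL| = √((0)² + (-12)²) = √144 = 12
|LM| = √((9)² + (-40)²) = √1681 = 41
|MN| = √((12)² + (5)²) = √169 = 13
|NJ| = √((0)² + (27)²) = √729 = 27
Perimeter = 29 + 12 + 41 + 13 + 27 = 122.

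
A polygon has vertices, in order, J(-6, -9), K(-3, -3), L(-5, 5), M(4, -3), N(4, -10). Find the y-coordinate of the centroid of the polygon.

Apply Gauss's area formula. First the cross-terms c_i = x_i·y_{i+1} − x_{i+1}·y_i:
  -9, -30, -5, -28, -96  ⇒  2A = -168, A = -84.
Then Σ (y_i + y_{i+1})·c_i = 2226, so ȳ = 2226 / (6·(-84)) = -53/12.

-53/12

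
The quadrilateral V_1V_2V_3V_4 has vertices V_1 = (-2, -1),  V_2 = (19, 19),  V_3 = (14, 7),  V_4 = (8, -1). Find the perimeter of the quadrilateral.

|V_1V_2| = √((21)² + (20)²) = √841 = 29
|V_2V_3| = √((-5)² + (-12)²) = √169 = 13
|V_3V_4| = √((-6)² + (-8)²) = √100 = 10
|V_4V_1| = √((-10)² + (0)²) = √100 = 10
Perimeter = 29 + 13 + 10 + 10 = 62.

62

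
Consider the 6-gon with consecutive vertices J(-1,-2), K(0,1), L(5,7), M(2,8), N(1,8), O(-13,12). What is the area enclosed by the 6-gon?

91

Apply Gauss's area formula: 2A = Σ (x_i·y_{i+1} − x_{i+1}·y_i), indices taken mod 6.
Cross-terms: -1, -5, 26, 8, 116, 38  ⇒  Σ = 182
Area = |Σ|/2 = 91.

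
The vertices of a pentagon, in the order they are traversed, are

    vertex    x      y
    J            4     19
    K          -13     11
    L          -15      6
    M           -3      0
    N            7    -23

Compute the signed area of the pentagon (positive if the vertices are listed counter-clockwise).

Apply Gauss's area formula: 2A = Σ (x_i·y_{i+1} − x_{i+1}·y_i), indices taken mod 5.
Σ = (291) + (87) + (18) + (69) + (225) = 690
Signed area = Σ/2 = 345 (positive ⇒ counter-clockwise traversal).

345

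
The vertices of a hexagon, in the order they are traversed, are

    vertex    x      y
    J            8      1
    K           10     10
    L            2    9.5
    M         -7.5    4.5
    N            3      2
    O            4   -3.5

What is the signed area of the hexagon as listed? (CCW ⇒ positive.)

Cross-terms: 70, 75, 80.25, -28.5, -18.5, 32  ⇒  Σ = 210.25
Signed area = Σ/2 = 105.125 (positive ⇒ counter-clockwise traversal).

105.125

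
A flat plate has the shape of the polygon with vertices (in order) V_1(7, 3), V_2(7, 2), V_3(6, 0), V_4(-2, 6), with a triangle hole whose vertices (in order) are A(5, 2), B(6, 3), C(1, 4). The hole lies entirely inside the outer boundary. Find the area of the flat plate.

12.5

Outer boundary:
Apply the surveyor's formula: 2A = Σ (x_i·y_{i+1} − x_{i+1}·y_i), indices taken mod 4.
Σ = (-7) + (-12) + (36) + (-48) = -31
Area = |Σ|/2 = 15.5.
Hole:
Apply the shoelace (surveyor's) formula: 2A = Σ (x_i·y_{i+1} − x_{i+1}·y_i), indices taken mod 3.
A→B: (5)(3) − (6)(2) = 3
B→C: (6)(4) − (1)(3) = 21
C→A: (1)(2) − (5)(4) = -18
Σ = 6
Area = |Σ|/2 = 3.
Net area = 15.5 − 3 = 12.5.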